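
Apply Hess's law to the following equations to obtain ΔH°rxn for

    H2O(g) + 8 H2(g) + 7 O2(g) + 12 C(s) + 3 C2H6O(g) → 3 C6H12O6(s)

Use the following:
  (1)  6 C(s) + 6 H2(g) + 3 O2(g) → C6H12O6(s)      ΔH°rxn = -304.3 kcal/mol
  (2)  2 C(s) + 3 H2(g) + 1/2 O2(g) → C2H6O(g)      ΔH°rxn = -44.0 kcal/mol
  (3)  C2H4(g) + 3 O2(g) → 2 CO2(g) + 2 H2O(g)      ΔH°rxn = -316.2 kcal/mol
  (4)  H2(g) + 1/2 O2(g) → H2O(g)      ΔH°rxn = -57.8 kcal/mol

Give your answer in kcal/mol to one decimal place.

(1) × 3: (3)·(-304.3) = -912.9 kcal/mol
(2) reversed and × 3: (-3)·(-44.0) = +132.0 kcal/mol
(3): not needed.
(4) reversed: +57.8 kcal/mol
Combining the equations, ΔH°rxn = (3)·(-304.3) + (-3)·(-44.0) + (-1)·(-57.8) = -723.1 kcal/mol

ΔH°rxn = -723.1 kcal/mol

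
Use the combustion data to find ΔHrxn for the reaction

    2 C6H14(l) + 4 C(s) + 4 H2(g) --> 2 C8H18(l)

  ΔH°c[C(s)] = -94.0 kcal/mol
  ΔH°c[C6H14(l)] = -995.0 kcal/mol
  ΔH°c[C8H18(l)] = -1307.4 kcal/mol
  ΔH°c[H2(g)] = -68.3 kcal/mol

ΔHrxn = -24.4 kcal/mol

Using ΔH = Σ nΔHc°(reactants) − Σ nΔHc°(products):
= [2·(-995.0) + 4·(-94.0) + 4·(-68.3)] − [2·(-1307.4)]
= -24.4 kcal/mol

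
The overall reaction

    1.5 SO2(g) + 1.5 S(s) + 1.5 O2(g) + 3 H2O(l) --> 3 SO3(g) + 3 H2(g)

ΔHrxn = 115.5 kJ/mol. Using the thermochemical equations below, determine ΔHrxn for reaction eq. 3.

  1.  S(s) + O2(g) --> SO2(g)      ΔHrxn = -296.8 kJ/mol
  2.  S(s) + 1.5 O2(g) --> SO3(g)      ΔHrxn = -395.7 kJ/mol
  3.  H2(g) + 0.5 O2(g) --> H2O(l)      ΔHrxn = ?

ΔHrxn = -285.8 kJ/mol

eq. 1 reversed and × 3/2: (-3/2)·(-296.8) = +445.2 kJ/mol
eq. 2 × 3: (3)·(-395.7) = -1187.1 kJ/mol
eq. 3 reversed and × 3: contributes −3·x
+115.5 = (+445.2) + (-1187.1) − 3·x
x = (+115.5 − (-741.9)) / (-3) = -285.8 kJ/mol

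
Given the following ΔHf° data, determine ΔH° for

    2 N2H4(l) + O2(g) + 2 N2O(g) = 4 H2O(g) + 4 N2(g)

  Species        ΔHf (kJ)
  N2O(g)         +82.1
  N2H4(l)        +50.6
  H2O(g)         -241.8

Products: 4·(-241.8) + 4·(+0.0) = -967.2
Reactants: 2·(+50.6) + 1·(+0.0) + 2·(+82.1) = +265.4
ΔH° = (-967.2) − (+265.4) = -1232.6 kJ

ΔH° = -1232.6 kJ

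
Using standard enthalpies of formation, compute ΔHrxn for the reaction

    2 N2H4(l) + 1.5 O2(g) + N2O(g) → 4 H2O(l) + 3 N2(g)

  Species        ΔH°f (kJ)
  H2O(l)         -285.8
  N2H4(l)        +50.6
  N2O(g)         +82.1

ΔHrxn = -1326.5 kJ

Products: 4·(-285.8) + 3·(+0.0) = -1143.2
Reactants: 2·(+50.6) + 3/2·(+0.0) + 1·(+82.1) = +183.3
ΔHrxn = (-1143.2) − (+183.3) = -1326.5 kJ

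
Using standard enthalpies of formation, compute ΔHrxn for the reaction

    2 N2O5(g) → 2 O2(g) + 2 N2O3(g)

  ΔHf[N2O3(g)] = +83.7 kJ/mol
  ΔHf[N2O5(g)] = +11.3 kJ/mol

ΔHrxn = 144.8 kJ/mol

Products: 2·(+0.0) + 2·(+83.7) = +167.4
Reactants: 2·(+11.3) = +22.6
ΔHrxn = (+167.4) − (+22.6) = 144.8 kJ/mol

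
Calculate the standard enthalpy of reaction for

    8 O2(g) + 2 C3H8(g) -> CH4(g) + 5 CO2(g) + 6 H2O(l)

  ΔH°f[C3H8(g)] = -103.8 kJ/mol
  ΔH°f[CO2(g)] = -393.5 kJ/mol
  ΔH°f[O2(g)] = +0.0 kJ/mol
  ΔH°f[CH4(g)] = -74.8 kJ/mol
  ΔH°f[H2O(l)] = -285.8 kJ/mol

ΔH°rxn = -3549.5 kJ/mol

Products: 1·(-74.8) + 5·(-393.5) + 6·(-285.8) = -3757.1
Reactants: 8·(+0.0) + 2·(-103.8) = -207.6
ΔH°rxn = (-3757.1) − (-207.6) = -3549.5 kJ/mol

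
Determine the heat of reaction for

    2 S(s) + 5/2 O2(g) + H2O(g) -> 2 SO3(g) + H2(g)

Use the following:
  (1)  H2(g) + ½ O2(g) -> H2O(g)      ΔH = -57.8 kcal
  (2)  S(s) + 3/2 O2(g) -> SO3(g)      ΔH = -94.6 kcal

ΔH = -131.4 kcal

(1) reversed: +57.8 kcal
(2) × 2: (2)·(-94.6) = -189.2 kcal
ΔH = (-1)·(-57.8) + (2)·(-94.6) = -131.4 kcal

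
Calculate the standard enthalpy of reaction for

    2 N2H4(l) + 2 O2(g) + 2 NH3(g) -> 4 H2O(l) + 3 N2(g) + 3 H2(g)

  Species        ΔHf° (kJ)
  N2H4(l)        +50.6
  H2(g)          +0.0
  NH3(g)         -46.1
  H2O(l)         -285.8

Products: 4·(-285.8) + 3·(+0.0) + 3·(+0.0) = -1143.2
Reactants: 2·(+50.6) + 2·(+0.0) + 2·(-46.1) = +9.0
ΔH_rxn = (-1143.2) − (+9.0) = -1152.2 kJ

ΔH_rxn = -1152.2 kJ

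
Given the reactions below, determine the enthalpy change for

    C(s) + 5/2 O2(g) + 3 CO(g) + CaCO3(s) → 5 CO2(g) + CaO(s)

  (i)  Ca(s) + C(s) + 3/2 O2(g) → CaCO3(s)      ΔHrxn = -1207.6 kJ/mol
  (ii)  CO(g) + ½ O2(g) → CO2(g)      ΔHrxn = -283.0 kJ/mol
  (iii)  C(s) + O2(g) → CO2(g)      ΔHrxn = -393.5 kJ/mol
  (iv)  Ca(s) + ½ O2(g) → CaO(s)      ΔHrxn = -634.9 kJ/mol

(i) reversed: +1207.6 kJ/mol
(ii) × 3: (3)·(-283.0) = -849.0 kJ/mol
(iii) × 2: (2)·(-393.5) = -787.0 kJ/mol
(iv) as written: -634.9 kJ/mol
Summing the manipulated equations, ΔHrxn = (+1207.6) + (-849.0) + (-787.0) + (-634.9) = -1063.3 kJ/mol

ΔHrxn = -1063.3 kJ/mol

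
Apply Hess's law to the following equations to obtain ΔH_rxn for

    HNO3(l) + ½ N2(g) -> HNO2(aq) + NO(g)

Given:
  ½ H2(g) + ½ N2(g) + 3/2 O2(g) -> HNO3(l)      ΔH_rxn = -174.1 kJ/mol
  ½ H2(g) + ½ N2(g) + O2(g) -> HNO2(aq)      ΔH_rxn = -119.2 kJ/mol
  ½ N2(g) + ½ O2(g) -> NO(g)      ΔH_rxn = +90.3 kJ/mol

equation 1 reversed (HNO3(l) must end up as a reactant): +174.1 kJ/mol
equation 2 as written (HNO2(aq) already on the product side): -119.2 kJ/mol
equation 3 as written (NO(g) already on the product side): +90.3 kJ/mol
Since enthalpy is a state function, ΔH_rxn = (+174.1) + (-119.2) + (+90.3) = 145.2 kJ/mol

ΔH_rxn = 145.2 kJ/mol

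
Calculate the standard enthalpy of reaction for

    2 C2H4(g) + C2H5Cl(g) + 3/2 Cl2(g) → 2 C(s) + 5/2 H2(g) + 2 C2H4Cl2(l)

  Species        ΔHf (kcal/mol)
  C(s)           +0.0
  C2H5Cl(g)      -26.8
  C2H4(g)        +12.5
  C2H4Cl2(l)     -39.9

ΔH_rxn = -78.0 kcal/mol

ΔH°rxn = Σ nΔHf°(products) − Σ nΔHf°(reactants).
Products: 2·(+0.0) + 5/2·(+0.0) + 2·(-39.9) = -79.8
Reactants: 2·(+12.5) + 1·(-26.8) + 3/2·(+0.0) = -1.8
ΔH_rxn = (-79.8) − (-1.8) = -78.0 kcal/mol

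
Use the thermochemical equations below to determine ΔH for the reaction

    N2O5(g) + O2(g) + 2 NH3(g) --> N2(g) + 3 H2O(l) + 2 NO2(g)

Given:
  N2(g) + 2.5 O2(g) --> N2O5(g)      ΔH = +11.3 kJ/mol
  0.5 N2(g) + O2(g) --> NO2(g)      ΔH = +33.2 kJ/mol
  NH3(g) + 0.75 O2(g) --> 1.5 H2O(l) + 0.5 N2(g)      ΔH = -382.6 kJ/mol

ΔH = -710.1 kJ/mol

equation 1 reversed: -11.3 kJ/mol
equation 2 × 2: (2)·(+33.2) = +66.4 kJ/mol
equation 3 × 2: (2)·(-382.6) = -765.2 kJ/mol
Summing the manipulated equations, ΔH = (-1)·(+11.3) + (2)·(+33.2) + (2)·(-382.6) = -710.1 kJ/mol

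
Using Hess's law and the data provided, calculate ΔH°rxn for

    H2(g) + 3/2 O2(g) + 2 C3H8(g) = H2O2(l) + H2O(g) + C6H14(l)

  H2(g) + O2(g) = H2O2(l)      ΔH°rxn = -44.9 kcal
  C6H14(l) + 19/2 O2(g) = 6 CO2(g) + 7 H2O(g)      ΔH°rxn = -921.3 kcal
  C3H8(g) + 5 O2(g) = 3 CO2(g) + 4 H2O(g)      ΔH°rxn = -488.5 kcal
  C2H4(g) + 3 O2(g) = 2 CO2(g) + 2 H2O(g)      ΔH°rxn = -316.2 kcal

ΔH°rxn = -100.6 kcal

equation 1 as written (H2O2(l) already on the product side): -44.9 kcal
equation 2 reversed (C6H14(l) must end up as a product): +921.3 kcal
equation 3 × 2 (scale by 2 for the 2 C3H8(g)): (2)·(-488.5) = -977.0 kcal
equation 4: not needed (C2H4(g) appears nowhere else).
ΔH°rxn = (1)·(-44.9) + (-1)·(-921.3) + (2)·(-488.5) = -100.6 kcal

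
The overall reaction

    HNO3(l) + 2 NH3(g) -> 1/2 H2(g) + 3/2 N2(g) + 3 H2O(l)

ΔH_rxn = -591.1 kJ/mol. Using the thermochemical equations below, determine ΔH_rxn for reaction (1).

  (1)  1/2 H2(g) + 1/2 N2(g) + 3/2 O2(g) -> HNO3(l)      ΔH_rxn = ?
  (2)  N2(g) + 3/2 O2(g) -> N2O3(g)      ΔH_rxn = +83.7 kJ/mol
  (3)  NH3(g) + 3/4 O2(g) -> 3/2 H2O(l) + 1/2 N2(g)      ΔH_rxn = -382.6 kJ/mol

ΔH_rxn = -174.1 kJ/mol

(1) reversed (HNO3(l) must end up as a reactant): contributes −x
(2): not needed (N2O3(g) appears nowhere else).
(3) × 2 (scale by 2 for the 2 NH3(g)): (2)·(-382.6) = -765.2 kJ/mol
-591.1 = (-765.2) − x
x = (-591.1 − (-765.2)) / (-1) = -174.1 kJ/mol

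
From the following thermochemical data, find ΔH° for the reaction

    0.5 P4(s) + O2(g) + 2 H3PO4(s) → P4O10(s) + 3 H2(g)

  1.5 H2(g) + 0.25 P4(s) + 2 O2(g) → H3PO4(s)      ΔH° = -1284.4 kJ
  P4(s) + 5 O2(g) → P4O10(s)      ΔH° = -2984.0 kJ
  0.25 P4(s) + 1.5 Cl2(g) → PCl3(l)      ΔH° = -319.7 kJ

equation 1 reversed and × 2: (-2)·(-1284.4) = +2568.8 kJ
equation 2 as written: -2984.0 kJ
equation 3: not needed.
Summing the manipulated equations, ΔH° = (-2)·(-1284.4) + (1)·(-2984.0) = -415.2 kJ

ΔH° = -415.2 kJ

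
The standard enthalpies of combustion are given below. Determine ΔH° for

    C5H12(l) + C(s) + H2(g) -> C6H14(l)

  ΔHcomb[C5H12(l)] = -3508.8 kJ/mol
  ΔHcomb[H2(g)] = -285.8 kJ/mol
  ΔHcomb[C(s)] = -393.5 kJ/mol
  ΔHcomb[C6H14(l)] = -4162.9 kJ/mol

ΔH° = -25.2 kJ/mol

With combustion enthalpies, reactants minus products:
= [1·(-3508.8) + 1·(-393.5) + 1·(-285.8)] − [1·(-4162.9)]
= -25.2 kJ/mol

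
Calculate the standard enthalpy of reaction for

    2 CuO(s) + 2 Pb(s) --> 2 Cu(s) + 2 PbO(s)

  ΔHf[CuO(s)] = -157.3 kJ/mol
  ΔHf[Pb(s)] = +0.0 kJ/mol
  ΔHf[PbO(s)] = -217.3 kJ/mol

Products: 2·(+0.0) + 2·(-217.3) = -434.6
Reactants: 2·(-157.3) + 2·(+0.0) = -314.6
ΔH°rxn = (-434.6) − (-314.6) = -120.0 kJ/mol

ΔH°rxn = -120.0 kJ/mol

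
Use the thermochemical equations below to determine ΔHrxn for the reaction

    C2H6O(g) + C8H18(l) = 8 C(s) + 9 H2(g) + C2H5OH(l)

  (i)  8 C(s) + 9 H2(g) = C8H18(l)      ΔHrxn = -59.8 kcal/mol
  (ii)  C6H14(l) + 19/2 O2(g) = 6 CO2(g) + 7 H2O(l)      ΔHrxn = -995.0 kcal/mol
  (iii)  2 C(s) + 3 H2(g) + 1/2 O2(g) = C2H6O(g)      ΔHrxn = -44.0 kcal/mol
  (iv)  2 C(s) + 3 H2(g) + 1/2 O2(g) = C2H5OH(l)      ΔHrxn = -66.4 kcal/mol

(i) reversed (C8H18(l) must end up as a reactant): +59.8 kcal/mol
(ii): not needed (H2O(l) appears nowhere else).
(iii) reversed (reverse to put C2H6O(g) on the reactant side): +44.0 kcal/mol
(iv) as written (C2H5OH(l) already on the product side): -66.4 kcal/mol
ΔHrxn = (+59.8) + (+44.0) + (-66.4) = 37.4 kcal/mol

ΔHrxn = 37.4 kcal/mol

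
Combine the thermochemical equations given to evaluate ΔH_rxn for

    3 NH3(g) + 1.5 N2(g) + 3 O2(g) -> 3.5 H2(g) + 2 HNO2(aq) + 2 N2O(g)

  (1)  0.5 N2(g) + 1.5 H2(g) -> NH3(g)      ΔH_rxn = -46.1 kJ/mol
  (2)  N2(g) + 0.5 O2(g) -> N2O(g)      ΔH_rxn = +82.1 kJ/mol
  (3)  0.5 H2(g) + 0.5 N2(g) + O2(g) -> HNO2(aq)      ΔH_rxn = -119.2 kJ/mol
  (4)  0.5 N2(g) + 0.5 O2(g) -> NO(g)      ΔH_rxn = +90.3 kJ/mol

ΔH_rxn = 64.1 kJ/mol

(1) reversed and × 3: (-3)·(-46.1) = +138.3 kJ/mol
(2) × 2: (2)·(+82.1) = +164.2 kJ/mol
(3) × 2: (2)·(-119.2) = -238.4 kJ/mol
(4): not needed.
Combining the equations, ΔH_rxn = (+138.3) + (+164.2) + (-238.4) = 64.1 kJ/mol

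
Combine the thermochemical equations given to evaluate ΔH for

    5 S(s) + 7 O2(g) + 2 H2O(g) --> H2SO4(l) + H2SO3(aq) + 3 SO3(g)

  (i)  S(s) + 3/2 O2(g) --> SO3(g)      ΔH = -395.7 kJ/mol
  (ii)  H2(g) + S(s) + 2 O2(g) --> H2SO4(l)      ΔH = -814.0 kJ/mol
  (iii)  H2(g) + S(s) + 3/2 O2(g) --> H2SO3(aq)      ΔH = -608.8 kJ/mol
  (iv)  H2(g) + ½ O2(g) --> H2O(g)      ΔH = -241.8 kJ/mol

(i) × 3: (3)·(-395.7) = -1187.1 kJ/mol
(ii) as written: -814.0 kJ/mol
(iii) as written: -608.8 kJ/mol
(iv) reversed and × 2: (-2)·(-241.8) = +483.6 kJ/mol
Summing the manipulated equations, ΔH = (-1187.1) + (-814.0) + (-608.8) + (+483.6) = -2126.3 kJ/mol

ΔH = -2126.3 kJ/mol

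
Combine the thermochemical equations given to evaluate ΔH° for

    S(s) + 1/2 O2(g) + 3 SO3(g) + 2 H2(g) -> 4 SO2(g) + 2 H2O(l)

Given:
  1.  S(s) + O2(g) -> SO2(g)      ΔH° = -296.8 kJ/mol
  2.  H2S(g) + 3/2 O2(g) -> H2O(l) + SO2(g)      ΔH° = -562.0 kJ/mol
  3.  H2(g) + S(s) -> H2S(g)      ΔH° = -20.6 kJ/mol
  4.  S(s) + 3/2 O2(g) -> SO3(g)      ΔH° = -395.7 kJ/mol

ΔH° = -571.7 kJ/mol

eq. 1 × 2: (2)·(-296.8) = -593.6 kJ/mol
eq. 2 × 2 (scale by 2 for the 2 H2O(l)): (2)·(-562.0) = -1124.0 kJ/mol
eq. 3 × 2 (scale by 2 for the 2 H2(g)): (2)·(-20.6) = -41.2 kJ/mol
eq. 4 reversed and × 3 (SO3(g) must end up as a reactant; ×3 to match 3 SO3(g) in the target): (-3)·(-395.7) = +1187.1 kJ/mol
Summing the manipulated equations, ΔH° = (2)·(-296.8) + (2)·(-562.0) + (2)·(-20.6) + (-3)·(-395.7) = -571.7 kJ/mol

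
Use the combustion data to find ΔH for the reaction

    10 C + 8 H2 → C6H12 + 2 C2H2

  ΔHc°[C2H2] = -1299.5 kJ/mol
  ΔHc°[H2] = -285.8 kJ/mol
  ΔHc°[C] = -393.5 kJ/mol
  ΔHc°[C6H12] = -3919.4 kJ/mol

Using ΔH = Σ nΔHc°(reactants) − Σ nΔHc°(products):
= [10·(-393.5) + 8·(-285.8)] − [1·(-3919.4) + 2·(-1299.5)]
= 297.0 kJ/mol

ΔH = 297.0 kJ/mol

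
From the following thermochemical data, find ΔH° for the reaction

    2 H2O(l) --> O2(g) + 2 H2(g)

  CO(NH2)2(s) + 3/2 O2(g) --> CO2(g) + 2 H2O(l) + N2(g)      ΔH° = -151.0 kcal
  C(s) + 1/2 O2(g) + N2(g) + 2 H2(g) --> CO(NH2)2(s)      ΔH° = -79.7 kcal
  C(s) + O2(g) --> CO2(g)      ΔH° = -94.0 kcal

ΔH° = 136.7 kcal

equation 1 reversed: +151.0 kcal
equation 2 reversed: +79.7 kcal
equation 3 as written: -94.0 kcal
Summing the manipulated equations, ΔH° = (+151.0) + (+79.7) + (-94.0) = 136.7 kcal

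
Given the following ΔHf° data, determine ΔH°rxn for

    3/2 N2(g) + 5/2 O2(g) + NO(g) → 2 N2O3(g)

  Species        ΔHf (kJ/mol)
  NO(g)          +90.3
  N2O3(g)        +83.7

ΔH°rxn = Σ nΔHf°(products) − Σ nΔHf°(reactants).
Products: 2·(+83.7) = +167.4
Reactants: 3/2·(+0.0) + 5/2·(+0.0) + 1·(+90.3) = +90.3
ΔH°rxn = (+167.4) − (+90.3) = 77.1 kJ/mol

ΔH°rxn = 77.1 kJ/mol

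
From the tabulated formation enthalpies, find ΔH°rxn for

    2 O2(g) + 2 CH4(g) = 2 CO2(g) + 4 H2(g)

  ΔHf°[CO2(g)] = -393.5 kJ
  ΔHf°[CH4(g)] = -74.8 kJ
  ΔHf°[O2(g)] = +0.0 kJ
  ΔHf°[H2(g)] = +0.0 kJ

Products: 2·(-393.5) + 4·(+0.0) = -787.0
Reactants: 2·(+0.0) + 2·(-74.8) = -149.6
ΔH°rxn = (-787.0) − (-149.6) = -637.4 kJ

ΔH°rxn = -637.4 kJ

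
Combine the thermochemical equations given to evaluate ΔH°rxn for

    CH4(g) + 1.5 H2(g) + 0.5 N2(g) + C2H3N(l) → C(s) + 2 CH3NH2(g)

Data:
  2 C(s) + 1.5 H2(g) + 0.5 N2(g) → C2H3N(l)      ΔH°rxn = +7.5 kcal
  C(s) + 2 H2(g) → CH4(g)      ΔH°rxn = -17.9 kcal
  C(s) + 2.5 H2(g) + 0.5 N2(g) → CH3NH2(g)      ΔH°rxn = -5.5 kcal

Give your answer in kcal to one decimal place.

ΔH°rxn = -0.6 kcal

equation 1 reversed: -7.5 kcal
equation 2 reversed: +17.9 kcal
equation 3 × 2: (2)·(-5.5) = -11.0 kcal
Summing the manipulated equations, ΔH°rxn = (-7.5) + (+17.9) + (-11.0) = -0.6 kcal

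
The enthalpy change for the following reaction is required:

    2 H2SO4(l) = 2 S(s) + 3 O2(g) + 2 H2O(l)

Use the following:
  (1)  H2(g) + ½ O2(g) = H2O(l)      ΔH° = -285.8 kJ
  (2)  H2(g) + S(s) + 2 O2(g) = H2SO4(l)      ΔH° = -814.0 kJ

(1) × 2: (2)·(-285.8) = -571.6 kJ
(2) reversed and × 2: (-2)·(-814.0) = +1628.0 kJ
Since enthalpy is a state function, ΔH° = (2)·(-285.8) + (-2)·(-814.0) = 1056.4 kJ

ΔH° = 1056.4 kJ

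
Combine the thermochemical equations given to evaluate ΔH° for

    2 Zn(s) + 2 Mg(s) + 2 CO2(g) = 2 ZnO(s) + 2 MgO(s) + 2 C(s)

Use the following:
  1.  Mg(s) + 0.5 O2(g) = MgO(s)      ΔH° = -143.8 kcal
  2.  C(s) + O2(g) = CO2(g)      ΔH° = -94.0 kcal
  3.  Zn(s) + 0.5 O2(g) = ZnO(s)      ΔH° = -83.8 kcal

eq. 1 × 2 (×2 to match 2 MgO(s) in the target): (2)·(-143.8) = -287.6 kcal
eq. 2 reversed and × 2 (reverse to put CO2(g) on the reactant side; ×2 to match 2 CO2(g) in the target): (-2)·(-94.0) = +188.0 kcal
eq. 3 × 2 (scale by 2 for the 2 ZnO(s)): (2)·(-83.8) = -167.6 kcal
Combining the equations, ΔH° = (-287.6) + (+188.0) + (-167.6) = -267.2 kcal

ΔH° = -267.2 kcal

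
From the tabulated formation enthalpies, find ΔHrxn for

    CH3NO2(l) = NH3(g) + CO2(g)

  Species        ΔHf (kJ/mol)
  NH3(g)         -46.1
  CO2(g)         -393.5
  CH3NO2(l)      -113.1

ΔHrxn = -326.5 kJ/mol

ΔH°rxn = Σ nΔHf°(products) − Σ nΔHf°(reactants).
Products: 1·(-46.1) + 1·(-393.5) = -439.6
Reactants: 1·(-113.1) = -113.1
ΔHrxn = (-439.6) − (-113.1) = -326.5 kJ/mol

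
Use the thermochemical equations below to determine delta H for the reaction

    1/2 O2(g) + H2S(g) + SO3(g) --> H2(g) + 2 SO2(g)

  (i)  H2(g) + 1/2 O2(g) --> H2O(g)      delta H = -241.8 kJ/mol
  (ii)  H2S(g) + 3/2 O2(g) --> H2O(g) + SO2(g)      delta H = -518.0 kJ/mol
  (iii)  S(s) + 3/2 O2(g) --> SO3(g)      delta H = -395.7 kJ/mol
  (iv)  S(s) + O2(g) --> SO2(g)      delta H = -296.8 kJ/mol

delta H = -177.3 kJ/mol

(i) reversed (reverse to put H2(g) on the product side): +241.8 kJ/mol
(ii) as written (H2S(g) already on the reactant side): -518.0 kJ/mol
(iii) reversed (SO3(g) must end up as a reactant): +395.7 kJ/mol
(iv) as written: -296.8 kJ/mol
By Hess's law, delta H = (-1)·(-241.8) + (1)·(-518.0) + (-1)·(-395.7) + (1)·(-296.8) = -177.3 kJ/mol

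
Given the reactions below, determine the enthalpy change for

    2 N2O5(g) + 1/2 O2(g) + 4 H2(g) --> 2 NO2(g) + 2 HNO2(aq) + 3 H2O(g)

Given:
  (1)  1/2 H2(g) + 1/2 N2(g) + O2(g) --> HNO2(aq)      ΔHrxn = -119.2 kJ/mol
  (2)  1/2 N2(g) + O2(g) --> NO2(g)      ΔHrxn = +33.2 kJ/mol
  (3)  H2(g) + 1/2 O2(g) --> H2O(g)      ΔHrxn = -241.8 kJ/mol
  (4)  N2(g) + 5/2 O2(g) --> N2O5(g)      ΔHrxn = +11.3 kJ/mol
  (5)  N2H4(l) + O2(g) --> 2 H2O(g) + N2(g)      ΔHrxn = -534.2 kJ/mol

ΔHrxn = -920.0 kJ/mol

(1) × 2 (×2 to match 2 HNO2(aq) in the target): (2)·(-119.2) = -238.4 kJ/mol
(2) × 2 (scale by 2 for the 2 NO2(g)): (2)·(+33.2) = +66.4 kJ/mol
(3) × 3: (3)·(-241.8) = -725.4 kJ/mol
(4) reversed and × 2 (reverse to put N2O5(g) on the reactant side; scale by 2 for the 2 N2O5(g)): (-2)·(+11.3) = -22.6 kJ/mol
(5): not needed (N2H4(l) appears nowhere else).
By Hess's law, ΔHrxn = (-238.4) + (+66.4) + (-725.4) + (-22.6) = -920.0 kJ/mol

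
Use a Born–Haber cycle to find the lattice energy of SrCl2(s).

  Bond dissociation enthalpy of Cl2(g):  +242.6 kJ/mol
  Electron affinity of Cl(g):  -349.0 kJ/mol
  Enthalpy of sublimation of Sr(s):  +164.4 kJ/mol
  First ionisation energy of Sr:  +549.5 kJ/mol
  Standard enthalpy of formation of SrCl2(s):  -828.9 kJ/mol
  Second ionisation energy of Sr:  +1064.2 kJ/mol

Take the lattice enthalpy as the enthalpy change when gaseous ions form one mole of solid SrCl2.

ΔHf° = 1·ΔHsub + 1·(ΣIE) + 1·D(Cl2) + 2·EA + U
-828.9 = 1·(+164.4) + 1·(+1613.7) + 1·(+242.6) + 2·(-349.0) + U
U = -828.9 − (+1322.7) = -2151.6 kJ/mol

U = -2151.6 kJ/mol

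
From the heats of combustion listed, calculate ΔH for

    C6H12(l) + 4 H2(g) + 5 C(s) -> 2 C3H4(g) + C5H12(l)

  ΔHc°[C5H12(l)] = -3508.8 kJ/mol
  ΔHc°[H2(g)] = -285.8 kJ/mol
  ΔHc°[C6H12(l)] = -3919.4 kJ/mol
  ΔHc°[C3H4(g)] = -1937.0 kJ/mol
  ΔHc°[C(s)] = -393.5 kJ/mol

ΔH = 352.7 kJ/mol

With combustion enthalpies, reactants minus products:
= [1·(-3919.4) + 4·(-285.8) + 5·(-393.5)] − [2·(-1937.0) + 1·(-3508.8)]
= 352.7 kJ/mol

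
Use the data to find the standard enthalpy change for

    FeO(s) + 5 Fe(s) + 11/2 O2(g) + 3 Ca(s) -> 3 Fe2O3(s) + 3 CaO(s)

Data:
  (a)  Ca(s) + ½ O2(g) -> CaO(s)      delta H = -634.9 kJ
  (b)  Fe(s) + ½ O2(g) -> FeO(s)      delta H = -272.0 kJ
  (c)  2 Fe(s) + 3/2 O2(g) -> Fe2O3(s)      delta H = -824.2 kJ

delta H = -4105.3 kJ

(a) × 3 (×3 to match 3 CaO(s) in the target): (3)·(-634.9) = -1904.7 kJ
(b) reversed (reverse to put FeO(s) on the reactant side): +272.0 kJ
(c) × 3 (×3 to match 3 Fe2O3(s) in the target): (3)·(-824.2) = -2472.6 kJ
Summing the manipulated equations, delta H = (3)·(-634.9) + (-1)·(-272.0) + (3)·(-824.2) = -4105.3 kJ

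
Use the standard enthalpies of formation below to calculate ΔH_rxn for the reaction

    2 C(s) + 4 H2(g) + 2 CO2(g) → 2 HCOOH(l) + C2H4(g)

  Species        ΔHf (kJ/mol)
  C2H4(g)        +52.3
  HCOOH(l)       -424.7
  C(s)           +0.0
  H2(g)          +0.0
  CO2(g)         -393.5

ΔH°rxn = Σ nΔHf°(products) − Σ nΔHf°(reactants).
Products: 2·(-424.7) + 1·(+52.3) = -797.1
Reactants: 2·(+0.0) + 4·(+0.0) + 2·(-393.5) = -787.0
ΔH_rxn = (-797.1) − (-787.0) = -10.1 kJ/mol

ΔH_rxn = -10.1 kJ/mol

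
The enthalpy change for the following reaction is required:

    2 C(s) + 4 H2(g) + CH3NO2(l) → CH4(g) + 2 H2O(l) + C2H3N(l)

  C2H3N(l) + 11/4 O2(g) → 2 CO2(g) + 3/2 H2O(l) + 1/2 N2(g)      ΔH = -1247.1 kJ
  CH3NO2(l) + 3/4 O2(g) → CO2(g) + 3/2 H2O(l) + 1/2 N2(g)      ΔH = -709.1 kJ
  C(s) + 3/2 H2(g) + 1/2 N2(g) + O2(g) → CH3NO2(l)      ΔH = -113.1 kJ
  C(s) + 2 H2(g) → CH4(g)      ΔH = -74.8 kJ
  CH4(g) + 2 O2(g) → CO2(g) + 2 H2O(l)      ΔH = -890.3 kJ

ΔH = -501.9 kJ

equation 1 reversed: +1247.1 kJ
equation 2 as written: -709.1 kJ
equation 3: not needed.
equation 4 × 2: (2)·(-74.8) = -149.6 kJ
equation 5 as written: -890.3 kJ
ΔH = (-1)·(-1247.1) + (1)·(-709.1) + (2)·(-74.8) + (1)·(-890.3) = -501.9 kJ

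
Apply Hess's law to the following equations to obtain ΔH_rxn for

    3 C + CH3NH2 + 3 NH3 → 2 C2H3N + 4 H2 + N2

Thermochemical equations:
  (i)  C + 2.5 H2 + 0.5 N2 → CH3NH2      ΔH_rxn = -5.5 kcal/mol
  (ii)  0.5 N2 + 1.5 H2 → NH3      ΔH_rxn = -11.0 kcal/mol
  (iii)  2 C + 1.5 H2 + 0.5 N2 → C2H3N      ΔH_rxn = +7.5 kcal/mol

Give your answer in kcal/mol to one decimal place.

(i) reversed: +5.5 kcal/mol
(ii) reversed and × 3: (-3)·(-11.0) = +33.0 kcal/mol
(iii) × 2: (2)·(+7.5) = +15.0 kcal/mol
Combining the equations, ΔH_rxn = (-1)·(-5.5) + (-3)·(-11.0) + (2)·(+7.5) = 53.5 kcal/mol

ΔH_rxn = 53.5 kcal/mol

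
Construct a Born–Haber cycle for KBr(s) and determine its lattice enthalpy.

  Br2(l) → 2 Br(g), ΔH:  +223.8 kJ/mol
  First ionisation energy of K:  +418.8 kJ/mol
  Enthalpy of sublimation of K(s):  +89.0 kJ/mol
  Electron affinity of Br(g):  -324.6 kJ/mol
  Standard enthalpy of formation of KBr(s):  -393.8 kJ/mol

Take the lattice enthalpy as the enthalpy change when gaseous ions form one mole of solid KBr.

ΔHf° = 1·ΔHsub + 1·(ΣIE) + 1/2·D(Br2) + 1·EA + U
-393.8 = 1·(+89.0) + 1·(+418.8) + 1/2·(+223.8) + 1·(-324.6) + U
U = -393.8 − (+295.1) = -688.9 kJ/mol

U = -688.9 kJ/mol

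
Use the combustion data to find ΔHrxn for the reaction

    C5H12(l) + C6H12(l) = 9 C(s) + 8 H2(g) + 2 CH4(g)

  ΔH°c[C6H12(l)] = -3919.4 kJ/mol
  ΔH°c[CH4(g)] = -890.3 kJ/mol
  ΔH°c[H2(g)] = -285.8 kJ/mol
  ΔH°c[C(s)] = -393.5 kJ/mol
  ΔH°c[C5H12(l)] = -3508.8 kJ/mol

ΔHrxn = 180.3 kJ/mol

With combustion enthalpies, reactants minus products:
= [1·(-3508.8) + 1·(-3919.4)] − [9·(-393.5) + 8·(-285.8) + 2·(-890.3)]
= 180.3 kJ/mol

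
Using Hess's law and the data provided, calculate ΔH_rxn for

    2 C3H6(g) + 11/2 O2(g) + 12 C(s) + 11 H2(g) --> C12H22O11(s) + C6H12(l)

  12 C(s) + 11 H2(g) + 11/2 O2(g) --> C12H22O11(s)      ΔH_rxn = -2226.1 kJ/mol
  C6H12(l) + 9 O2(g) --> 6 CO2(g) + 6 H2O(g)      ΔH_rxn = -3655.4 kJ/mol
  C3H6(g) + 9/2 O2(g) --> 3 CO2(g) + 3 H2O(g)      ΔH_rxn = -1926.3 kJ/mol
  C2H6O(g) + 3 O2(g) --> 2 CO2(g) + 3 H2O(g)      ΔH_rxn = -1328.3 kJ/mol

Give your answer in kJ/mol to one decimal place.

ΔH_rxn = -2423.3 kJ/mol

equation 1 as written (C12H22O11(s) already on the product side): -2226.1 kJ/mol
equation 2 reversed (reverse to put C6H12(l) on the product side): +3655.4 kJ/mol
equation 3 × 2 (scale by 2 for the 2 C3H6(g)): (2)·(-1926.3) = -3852.6 kJ/mol
equation 4: not needed (C2H6O(g) appears nowhere else).
ΔH_rxn = (1)·(-2226.1) + (-1)·(-3655.4) + (2)·(-1926.3) = -2423.3 kJ/mol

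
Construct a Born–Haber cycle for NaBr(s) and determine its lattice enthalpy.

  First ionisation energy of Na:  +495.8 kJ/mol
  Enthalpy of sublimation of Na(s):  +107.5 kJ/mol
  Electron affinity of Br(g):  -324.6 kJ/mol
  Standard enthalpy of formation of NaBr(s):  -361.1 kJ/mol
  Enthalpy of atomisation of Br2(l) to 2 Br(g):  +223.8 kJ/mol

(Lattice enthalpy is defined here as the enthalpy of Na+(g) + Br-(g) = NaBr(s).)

ΔHf° = 1·ΔHsub + 1·(ΣIE) + 1/2·D(Br2) + 1·EA + U
-361.1 = 1·(+107.5) + 1·(+495.8) + 1/2·(+223.8) + 1·(-324.6) + U
U = -361.1 − (+390.6) = -751.7 kJ/mol

U = -751.7 kJ/mol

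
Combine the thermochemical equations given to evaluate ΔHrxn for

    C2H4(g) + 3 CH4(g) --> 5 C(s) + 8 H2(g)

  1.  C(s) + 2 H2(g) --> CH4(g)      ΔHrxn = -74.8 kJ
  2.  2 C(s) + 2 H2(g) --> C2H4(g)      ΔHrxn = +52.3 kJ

ΔHrxn = 172.1 kJ

eq. 1 reversed and × 3: (-3)·(-74.8) = +224.4 kJ
eq. 2 reversed: -52.3 kJ
Since enthalpy is a state function, ΔHrxn = (-3)·(-74.8) + (-1)·(+52.3) = 172.1 kJ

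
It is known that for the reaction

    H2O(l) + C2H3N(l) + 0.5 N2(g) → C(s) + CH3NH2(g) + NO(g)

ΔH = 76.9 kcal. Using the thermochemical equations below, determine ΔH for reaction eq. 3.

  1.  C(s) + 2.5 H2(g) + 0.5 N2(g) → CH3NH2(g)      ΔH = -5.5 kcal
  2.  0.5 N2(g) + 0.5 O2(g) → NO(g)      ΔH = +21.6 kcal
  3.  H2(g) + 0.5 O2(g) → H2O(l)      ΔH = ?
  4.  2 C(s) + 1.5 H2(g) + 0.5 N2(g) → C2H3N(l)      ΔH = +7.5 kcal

ΔH = -68.3 kcal

eq. 1 as written: -5.5 kcal
eq. 2 as written: +21.6 kcal
eq. 3 reversed: contributes −x
eq. 4 reversed: -7.5 kcal
+76.9 = (-5.5) + (+21.6) + (-7.5) − x
x = (+76.9 − (+8.6)) / (-1) = -68.3 kcal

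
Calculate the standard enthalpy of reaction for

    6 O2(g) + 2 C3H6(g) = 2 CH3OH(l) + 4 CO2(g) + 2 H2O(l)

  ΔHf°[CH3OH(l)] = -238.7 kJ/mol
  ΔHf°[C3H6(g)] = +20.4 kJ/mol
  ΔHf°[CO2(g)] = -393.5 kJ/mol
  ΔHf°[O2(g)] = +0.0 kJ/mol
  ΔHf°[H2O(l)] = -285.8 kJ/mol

ΔH° = -2663.8 kJ/mol

Products: 2·(-238.7) + 4·(-393.5) + 2·(-285.8) = -2623.0
Reactants: 6·(+0.0) + 2·(+20.4) = +40.8
ΔH° = (-2623.0) − (+40.8) = -2663.8 kJ/mol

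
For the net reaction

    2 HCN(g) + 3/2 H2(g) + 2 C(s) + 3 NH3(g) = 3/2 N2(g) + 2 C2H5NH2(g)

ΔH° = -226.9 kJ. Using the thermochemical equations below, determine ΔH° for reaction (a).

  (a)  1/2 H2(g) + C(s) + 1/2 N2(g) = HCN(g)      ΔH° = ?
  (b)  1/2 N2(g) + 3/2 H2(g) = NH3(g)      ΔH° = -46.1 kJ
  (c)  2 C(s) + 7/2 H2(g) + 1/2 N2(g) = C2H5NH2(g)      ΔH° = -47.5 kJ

(a) reversed and × 2 (HCN(g) must end up as a reactant; ×2 to match 2 HCN(g) in the target): contributes −2·x
(b) reversed and × 3 (NH3(g) must end up as a reactant; scale by 3 for the 3 NH3(g)): (-3)·(-46.1) = +138.3 kJ
(c) × 2 (scale by 2 for the 2 C2H5NH2(g)): (2)·(-47.5) = -95.0 kJ
-226.9 = (+138.3) + (-95.0) − 2·x
x = (-226.9 − (+43.3)) / (-2) = 135.1 kJ

ΔH° = 135.1 kJ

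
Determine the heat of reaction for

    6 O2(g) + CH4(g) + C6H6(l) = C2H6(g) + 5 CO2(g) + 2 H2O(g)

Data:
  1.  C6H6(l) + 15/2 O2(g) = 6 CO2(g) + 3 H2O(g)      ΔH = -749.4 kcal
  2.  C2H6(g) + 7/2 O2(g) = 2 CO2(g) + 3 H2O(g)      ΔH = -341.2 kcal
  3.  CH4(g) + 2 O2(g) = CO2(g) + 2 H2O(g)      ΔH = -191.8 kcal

eq. 1 as written (C6H6(l) already on the reactant side): -749.4 kcal
eq. 2 reversed (reverse to put C2H6(g) on the product side): +341.2 kcal
eq. 3 as written (CH4(g) already on the reactant side): -191.8 kcal
Since enthalpy is a state function, ΔH = (1)·(-749.4) + (-1)·(-341.2) + (1)·(-191.8) = -600.0 kcal

ΔH = -600.0 kcal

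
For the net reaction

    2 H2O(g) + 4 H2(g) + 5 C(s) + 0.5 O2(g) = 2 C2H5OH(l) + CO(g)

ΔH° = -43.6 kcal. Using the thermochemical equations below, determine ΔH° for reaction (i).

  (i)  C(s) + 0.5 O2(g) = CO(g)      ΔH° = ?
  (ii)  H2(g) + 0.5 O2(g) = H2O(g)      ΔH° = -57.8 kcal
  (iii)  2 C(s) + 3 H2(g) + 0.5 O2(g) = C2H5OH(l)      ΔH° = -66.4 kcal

ΔH° = -26.4 kcal

(i) as written (CO(g) already on the product side): contributes x
(ii) reversed and × 2 (reverse to put H2O(g) on the reactant side; scale by 2 for the 2 H2O(g)): (-2)·(-57.8) = +115.6 kcal
(iii) × 2 (×2 to match 2 C2H5OH(l) in the target): (2)·(-66.4) = -132.8 kcal
-43.6 = (+115.6) + (-132.8) + x
x = (-43.6 − (-17.2)) / (1) = -26.4 kcal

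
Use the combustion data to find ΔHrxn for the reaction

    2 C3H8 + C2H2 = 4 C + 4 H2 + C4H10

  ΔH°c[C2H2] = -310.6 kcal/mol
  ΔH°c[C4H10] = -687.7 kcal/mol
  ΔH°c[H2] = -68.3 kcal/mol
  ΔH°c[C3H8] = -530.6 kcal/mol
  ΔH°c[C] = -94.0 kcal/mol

Using ΔH = Σ nΔHc°(reactants) − Σ nΔHc°(products):
= [2·(-530.6) + 1·(-310.6)] − [4·(-94.0) + 4·(-68.3) + 1·(-687.7)]
= -34.9 kcal/mol

ΔHrxn = -34.9 kcal/mol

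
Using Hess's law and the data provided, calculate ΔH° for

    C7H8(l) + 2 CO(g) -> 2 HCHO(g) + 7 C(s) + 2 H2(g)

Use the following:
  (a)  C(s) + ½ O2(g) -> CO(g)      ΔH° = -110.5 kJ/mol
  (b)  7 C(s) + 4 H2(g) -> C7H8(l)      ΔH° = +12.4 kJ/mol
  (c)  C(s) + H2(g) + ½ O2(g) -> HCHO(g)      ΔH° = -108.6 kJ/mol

ΔH° = -8.6 kJ/mol

(a) reversed and × 2: (-2)·(-110.5) = +221.0 kJ/mol
(b) reversed: -12.4 kJ/mol
(c) × 2: (2)·(-108.6) = -217.2 kJ/mol
By Hess's law, ΔH° = (+221.0) + (-12.4) + (-217.2) = -8.6 kJ/mol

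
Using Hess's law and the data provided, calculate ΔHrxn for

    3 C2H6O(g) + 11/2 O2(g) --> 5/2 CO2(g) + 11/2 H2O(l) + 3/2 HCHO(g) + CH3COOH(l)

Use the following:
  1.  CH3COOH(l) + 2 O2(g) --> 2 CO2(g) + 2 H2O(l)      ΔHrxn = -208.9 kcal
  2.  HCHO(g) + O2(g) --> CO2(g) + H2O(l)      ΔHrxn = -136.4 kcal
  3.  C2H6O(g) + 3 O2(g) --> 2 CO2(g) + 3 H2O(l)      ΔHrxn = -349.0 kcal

ΔHrxn = -633.5 kcal

eq. 1 reversed: +208.9 kcal
eq. 2 reversed and × 3/2: (-3/2)·(-136.4) = +204.6 kcal
eq. 3 × 3: (3)·(-349.0) = -1047.0 kcal
Combining the equations, ΔHrxn = (+208.9) + (+204.6) + (-1047.0) = -633.5 kcal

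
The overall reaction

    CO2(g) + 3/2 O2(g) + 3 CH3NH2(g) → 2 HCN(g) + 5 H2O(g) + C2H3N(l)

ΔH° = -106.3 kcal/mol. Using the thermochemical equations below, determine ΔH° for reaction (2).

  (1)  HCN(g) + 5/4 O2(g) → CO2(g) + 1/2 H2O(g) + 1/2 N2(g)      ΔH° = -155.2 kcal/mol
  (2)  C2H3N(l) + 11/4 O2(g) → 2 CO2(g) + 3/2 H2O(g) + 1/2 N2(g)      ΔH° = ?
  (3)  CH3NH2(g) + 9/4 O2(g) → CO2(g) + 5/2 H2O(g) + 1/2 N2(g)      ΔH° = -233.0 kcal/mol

(1) reversed and × 2 (HCN(g) must end up as a product; scale by 2 for the 2 HCN(g)): (-2)·(-155.2) = +310.4 kcal/mol
(2) reversed (C2H3N(l) must end up as a product): contributes −x
(3) × 3 (scale by 3 for the 3 CH3NH2(g)): (3)·(-233.0) = -699.0 kcal/mol
-106.3 = (+310.4) + (-699.0) − x
x = (-106.3 − (-388.6)) / (-1) = -282.3 kcal/mol

ΔH° = -282.3 kcal/mol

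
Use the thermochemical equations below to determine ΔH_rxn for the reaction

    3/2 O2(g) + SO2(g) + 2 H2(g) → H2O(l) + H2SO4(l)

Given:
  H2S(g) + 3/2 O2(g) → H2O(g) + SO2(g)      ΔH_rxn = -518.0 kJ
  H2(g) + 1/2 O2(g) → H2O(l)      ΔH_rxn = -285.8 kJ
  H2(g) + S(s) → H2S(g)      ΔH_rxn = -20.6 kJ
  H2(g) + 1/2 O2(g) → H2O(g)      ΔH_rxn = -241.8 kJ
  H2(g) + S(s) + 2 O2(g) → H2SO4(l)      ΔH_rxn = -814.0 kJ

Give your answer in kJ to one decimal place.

equation 1 reversed: +518.0 kJ
equation 2 as written: -285.8 kJ
equation 3 reversed: +20.6 kJ
equation 4 as written: -241.8 kJ
equation 5 as written: -814.0 kJ
ΔH_rxn = (+518.0) + (-285.8) + (+20.6) + (-241.8) + (-814.0) = -803.0 kJ

ΔH_rxn = -803.0 kJ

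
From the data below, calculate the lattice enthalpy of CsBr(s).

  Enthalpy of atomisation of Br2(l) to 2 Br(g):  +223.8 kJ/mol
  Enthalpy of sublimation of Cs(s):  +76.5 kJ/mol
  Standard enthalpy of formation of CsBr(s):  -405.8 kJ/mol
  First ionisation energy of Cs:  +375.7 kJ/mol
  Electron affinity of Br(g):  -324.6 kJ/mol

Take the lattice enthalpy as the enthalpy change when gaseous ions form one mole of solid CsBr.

ΔHf° = 1·ΔHsub + 1·(ΣIE) + 1/2·D(Br2) + 1·EA + U
-405.8 = 1·(+76.5) + 1·(+375.7) + 1/2·(+223.8) + 1·(-324.6) + U
U = -405.8 − (+239.5) = -645.3 kJ/mol

U = -645.3 kJ/mol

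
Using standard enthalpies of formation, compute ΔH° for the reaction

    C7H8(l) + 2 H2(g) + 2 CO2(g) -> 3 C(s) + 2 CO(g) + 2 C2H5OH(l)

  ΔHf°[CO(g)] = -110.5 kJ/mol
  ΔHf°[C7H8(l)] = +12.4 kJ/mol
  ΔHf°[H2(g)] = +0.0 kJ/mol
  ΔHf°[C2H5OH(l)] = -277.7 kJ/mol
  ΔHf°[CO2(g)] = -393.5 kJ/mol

Products: 3·(+0.0) + 2·(-110.5) + 2·(-277.7) = -776.4
Reactants: 1·(+12.4) + 2·(+0.0) + 2·(-393.5) = -774.6
ΔH° = (-776.4) − (-774.6) = -1.8 kJ/mol

ΔH° = -1.8 kJ/mol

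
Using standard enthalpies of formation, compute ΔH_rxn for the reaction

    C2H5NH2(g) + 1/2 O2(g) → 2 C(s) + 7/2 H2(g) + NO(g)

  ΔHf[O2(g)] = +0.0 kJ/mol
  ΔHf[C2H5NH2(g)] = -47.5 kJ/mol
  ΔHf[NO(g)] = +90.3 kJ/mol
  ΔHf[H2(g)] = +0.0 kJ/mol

ΔH°rxn = Σ nΔHf°(products) − Σ nΔHf°(reactants).
Products: 2·(+0.0) + 7/2·(+0.0) + 1·(+90.3) = +90.3
Reactants: 1·(-47.5) + 1/2·(+0.0) = -47.5
ΔH_rxn = (+90.3) − (-47.5) = 137.8 kJ/mol

ΔH_rxn = 137.8 kJ/mol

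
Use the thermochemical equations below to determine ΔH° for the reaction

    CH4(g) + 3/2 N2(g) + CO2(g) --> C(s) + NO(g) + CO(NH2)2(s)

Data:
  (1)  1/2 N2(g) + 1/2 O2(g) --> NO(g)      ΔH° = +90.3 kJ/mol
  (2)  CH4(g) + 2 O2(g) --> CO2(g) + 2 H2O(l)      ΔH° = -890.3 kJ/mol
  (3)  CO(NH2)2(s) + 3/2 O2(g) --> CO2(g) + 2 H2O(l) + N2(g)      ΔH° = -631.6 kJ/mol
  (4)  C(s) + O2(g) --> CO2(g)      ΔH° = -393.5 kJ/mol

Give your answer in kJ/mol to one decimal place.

ΔH° = 225.1 kJ/mol

(1) as written: +90.3 kJ/mol
(2) as written: -890.3 kJ/mol
(3) reversed: +631.6 kJ/mol
(4) reversed: +393.5 kJ/mol
ΔH° = (+90.3) + (-890.3) + (+631.6) + (+393.5) = 225.1 kJ/mol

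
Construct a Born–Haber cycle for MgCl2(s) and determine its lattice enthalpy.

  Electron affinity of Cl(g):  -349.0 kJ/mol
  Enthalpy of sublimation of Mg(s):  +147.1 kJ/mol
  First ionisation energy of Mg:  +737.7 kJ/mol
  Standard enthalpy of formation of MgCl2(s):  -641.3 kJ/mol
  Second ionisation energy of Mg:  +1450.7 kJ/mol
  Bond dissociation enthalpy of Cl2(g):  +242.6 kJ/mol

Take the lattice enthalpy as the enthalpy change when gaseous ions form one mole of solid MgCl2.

U = -2521.4 kJ/mol

ΔHf° = 1·ΔHsub + 1·(ΣIE) + 1·D(Cl2) + 2·EA + U
-641.3 = 1·(+147.1) + 1·(+2188.4) + 1·(+242.6) + 2·(-349.0) + U
U = -641.3 − (+1880.1) = -2521.4 kJ/mol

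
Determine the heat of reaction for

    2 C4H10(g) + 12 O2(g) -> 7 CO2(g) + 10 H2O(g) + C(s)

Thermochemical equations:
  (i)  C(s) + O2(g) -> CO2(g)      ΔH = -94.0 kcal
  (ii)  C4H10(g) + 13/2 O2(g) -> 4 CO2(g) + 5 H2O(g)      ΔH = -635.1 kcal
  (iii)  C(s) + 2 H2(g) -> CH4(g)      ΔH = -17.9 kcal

(i) reversed: +94.0 kcal
(ii) × 2: (2)·(-635.1) = -1270.2 kcal
(iii): not needed.
ΔH = (-1)·(-94.0) + (2)·(-635.1) = -1176.2 kcal

ΔH = -1176.2 kcal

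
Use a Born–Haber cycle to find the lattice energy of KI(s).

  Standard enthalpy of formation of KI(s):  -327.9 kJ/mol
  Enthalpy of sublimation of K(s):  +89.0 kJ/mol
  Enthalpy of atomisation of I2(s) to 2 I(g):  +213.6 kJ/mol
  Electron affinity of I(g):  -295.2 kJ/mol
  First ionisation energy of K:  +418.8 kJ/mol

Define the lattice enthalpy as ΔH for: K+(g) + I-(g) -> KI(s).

U = -647.3 kJ/mol

ΔHf° = 1·ΔHsub + 1·(ΣIE) + 1/2·D(I2) + 1·EA + U
-327.9 = 1·(+89.0) + 1·(+418.8) + 1/2·(+213.6) + 1·(-295.2) + U
U = -327.9 − (+319.4) = -647.3 kJ/mol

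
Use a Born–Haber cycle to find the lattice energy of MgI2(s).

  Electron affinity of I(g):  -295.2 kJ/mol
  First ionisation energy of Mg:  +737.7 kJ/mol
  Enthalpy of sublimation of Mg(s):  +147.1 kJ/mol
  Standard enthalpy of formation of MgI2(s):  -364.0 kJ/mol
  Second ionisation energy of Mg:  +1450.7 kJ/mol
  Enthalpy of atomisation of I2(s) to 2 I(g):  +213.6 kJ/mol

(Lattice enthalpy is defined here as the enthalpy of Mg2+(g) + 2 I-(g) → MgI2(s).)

U = -2322.7 kJ/mol

ΔHf° = 1·ΔHsub + 1·(ΣIE) + 1·D(I2) + 2·EA + U
-364.0 = 1·(+147.1) + 1·(+2188.4) + 1·(+213.6) + 2·(-295.2) + U
U = -364.0 − (+1958.7) = -2322.7 kJ/mol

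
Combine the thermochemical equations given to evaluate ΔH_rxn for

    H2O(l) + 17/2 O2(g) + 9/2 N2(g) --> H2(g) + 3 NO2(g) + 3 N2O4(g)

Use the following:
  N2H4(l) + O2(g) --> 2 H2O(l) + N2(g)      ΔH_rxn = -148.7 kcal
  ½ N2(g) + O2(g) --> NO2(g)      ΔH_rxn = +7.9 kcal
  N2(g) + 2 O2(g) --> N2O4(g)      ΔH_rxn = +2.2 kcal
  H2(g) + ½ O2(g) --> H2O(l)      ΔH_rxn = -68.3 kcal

equation 1: not needed (N2H4(l) appears nowhere else).
equation 2 × 3 (scale by 3 for the 3 NO2(g)): (3)·(+7.9) = +23.7 kcal
equation 3 × 3 (×3 to match 3 N2O4(g) in the target): (3)·(+2.2) = +6.6 kcal
equation 4 reversed (H2(g) must end up as a product): +68.3 kcal
By Hess's law, ΔH_rxn = (+23.7) + (+6.6) + (+68.3) = 98.6 kcal

ΔH_rxn = 98.6 kcal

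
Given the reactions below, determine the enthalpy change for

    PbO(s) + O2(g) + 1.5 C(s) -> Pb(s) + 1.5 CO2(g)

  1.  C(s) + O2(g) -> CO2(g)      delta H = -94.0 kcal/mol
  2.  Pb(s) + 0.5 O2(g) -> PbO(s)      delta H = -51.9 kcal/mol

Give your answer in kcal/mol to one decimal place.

delta H = -89.1 kcal/mol

eq. 1 × 3/2 (scale by 3/2 for the 3/2 CO2(g)): (3/2)·(-94.0) = -141.0 kcal/mol
eq. 2 reversed (PbO(s) must end up as a reactant): +51.9 kcal/mol
delta H = (3/2)·(-94.0) + (-1)·(-51.9) = -89.1 kcal/mol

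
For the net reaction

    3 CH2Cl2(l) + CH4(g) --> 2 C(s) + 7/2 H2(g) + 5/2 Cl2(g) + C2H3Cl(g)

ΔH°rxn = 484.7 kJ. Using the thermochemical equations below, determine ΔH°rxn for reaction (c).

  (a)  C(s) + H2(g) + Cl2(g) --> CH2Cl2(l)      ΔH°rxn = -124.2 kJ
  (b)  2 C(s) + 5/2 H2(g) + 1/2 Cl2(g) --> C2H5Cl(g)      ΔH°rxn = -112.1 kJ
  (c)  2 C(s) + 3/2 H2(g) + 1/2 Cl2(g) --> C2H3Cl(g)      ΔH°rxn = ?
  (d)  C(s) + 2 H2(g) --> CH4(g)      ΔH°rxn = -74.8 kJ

(a) reversed and × 3: (-3)·(-124.2) = +372.6 kJ
(b): not needed.
(c) as written: contributes x
(d) reversed: +74.8 kJ
+484.7 = (+372.6) + (+74.8) + x
x = (+484.7 − (+447.4)) / (1) = 37.3 kJ

ΔH°rxn = 37.3 kJ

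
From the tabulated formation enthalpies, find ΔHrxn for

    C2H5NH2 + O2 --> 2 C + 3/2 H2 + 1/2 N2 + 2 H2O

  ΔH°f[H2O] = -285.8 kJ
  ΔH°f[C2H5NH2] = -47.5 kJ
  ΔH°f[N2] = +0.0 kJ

ΔH°rxn = Σ nΔHf°(products) − Σ nΔHf°(reactants).
Products: 2·(+0.0) + 3/2·(+0.0) + 1/2·(+0.0) + 2·(-285.8) = -571.6
Reactants: 1·(-47.5) + 1·(+0.0) = -47.5
ΔHrxn = (-571.6) − (-47.5) = -524.1 kJ

ΔHrxn = -524.1 kJ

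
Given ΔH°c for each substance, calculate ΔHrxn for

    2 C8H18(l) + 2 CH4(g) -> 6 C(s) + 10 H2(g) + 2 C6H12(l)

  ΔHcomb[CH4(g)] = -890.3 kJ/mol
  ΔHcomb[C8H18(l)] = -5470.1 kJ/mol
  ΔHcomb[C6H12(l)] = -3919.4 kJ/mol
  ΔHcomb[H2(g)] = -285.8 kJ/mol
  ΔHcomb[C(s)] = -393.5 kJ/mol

With combustion enthalpies, reactants minus products:
= [2·(-5470.1) + 2·(-890.3)] − [6·(-393.5) + 10·(-285.8) + 2·(-3919.4)]
= 337.0 kJ/mol

ΔHrxn = 337.0 kJ/mol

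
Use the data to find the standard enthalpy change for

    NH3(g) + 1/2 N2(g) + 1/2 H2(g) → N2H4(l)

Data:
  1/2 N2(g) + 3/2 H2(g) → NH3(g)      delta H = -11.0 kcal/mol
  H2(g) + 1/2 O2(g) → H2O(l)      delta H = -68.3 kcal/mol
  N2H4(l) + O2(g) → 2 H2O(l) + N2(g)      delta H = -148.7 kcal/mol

delta H = 23.1 kcal/mol

equation 1 reversed (reverse to put NH3(g) on the reactant side): +11.0 kcal/mol
equation 2 × 2: (2)·(-68.3) = -136.6 kcal/mol
equation 3 reversed (N2H4(l) must end up as a product): +148.7 kcal/mol
Combining the equations, delta H = (-1)·(-11.0) + (2)·(-68.3) + (-1)·(-148.7) = 23.1 kcal/mol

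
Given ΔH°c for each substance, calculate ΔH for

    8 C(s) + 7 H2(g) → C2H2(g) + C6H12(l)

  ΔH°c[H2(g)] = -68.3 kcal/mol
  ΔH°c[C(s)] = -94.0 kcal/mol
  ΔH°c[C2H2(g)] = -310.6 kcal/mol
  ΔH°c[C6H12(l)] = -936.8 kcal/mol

ΔH = 17.3 kcal/mol

Using ΔH = Σ nΔHc°(reactants) − Σ nΔHc°(products):
= [8·(-94.0) + 7·(-68.3)] − [1·(-310.6) + 1·(-936.8)]
= 17.3 kcal/mol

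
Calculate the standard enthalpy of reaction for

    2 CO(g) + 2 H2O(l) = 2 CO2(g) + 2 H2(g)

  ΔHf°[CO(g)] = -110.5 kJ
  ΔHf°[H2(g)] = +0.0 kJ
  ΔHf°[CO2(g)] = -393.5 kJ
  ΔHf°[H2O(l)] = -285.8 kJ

ΔH°rxn = Σ nΔHf°(products) − Σ nΔHf°(reactants).
Products: 2·(-393.5) + 2·(+0.0) = -787.0
Reactants: 2·(-110.5) + 2·(-285.8) = -792.6
ΔH_rxn = (-787.0) − (-792.6) = 5.6 kJ

ΔH_rxn = 5.6 kJ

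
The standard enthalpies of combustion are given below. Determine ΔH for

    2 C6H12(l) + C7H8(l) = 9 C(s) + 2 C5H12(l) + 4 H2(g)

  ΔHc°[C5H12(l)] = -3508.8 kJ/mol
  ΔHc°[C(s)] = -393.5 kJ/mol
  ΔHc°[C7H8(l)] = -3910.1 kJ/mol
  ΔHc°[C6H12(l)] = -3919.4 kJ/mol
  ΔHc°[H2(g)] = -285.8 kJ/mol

Using ΔH = Σ nΔHc°(reactants) − Σ nΔHc°(products):
= [2·(-3919.4) + 1·(-3910.1)] − [9·(-393.5) + 2·(-3508.8) + 4·(-285.8)]
= -46.6 kJ/mol

ΔH = -46.6 kJ/mol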